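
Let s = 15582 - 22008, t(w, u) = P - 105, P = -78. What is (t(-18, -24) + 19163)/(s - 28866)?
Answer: -4745/8823 ≈ -0.53780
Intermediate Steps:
t(w, u) = -183 (t(w, u) = -78 - 105 = -183)
s = -6426
(t(-18, -24) + 19163)/(s - 28866) = (-183 + 19163)/(-6426 - 28866) = 18980/(-35292) = 18980*(-1/35292) = -4745/8823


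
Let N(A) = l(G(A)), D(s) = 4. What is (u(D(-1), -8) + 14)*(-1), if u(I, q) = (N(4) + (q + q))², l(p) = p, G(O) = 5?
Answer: -135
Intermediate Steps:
N(A) = 5
u(I, q) = (5 + 2*q)² (u(I, q) = (5 + (q + q))² = (5 + 2*q)²)
(u(D(-1), -8) + 14)*(-1) = ((5 + 2*(-8))² + 14)*(-1) = ((5 - 16)² + 14)*(-1) = ((-11)² + 14)*(-1) = (121 + 14)*(-1) = 135*(-1) = -135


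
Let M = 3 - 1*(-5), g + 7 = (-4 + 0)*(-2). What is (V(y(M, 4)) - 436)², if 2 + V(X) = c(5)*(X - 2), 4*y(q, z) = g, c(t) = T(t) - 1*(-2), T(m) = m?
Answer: 3243601/16 ≈ 2.0273e+5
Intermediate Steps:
g = 1 (g = -7 + (-4 + 0)*(-2) = -7 - 4*(-2) = -7 + 8 = 1)
M = 8 (M = 3 + 5 = 8)
c(t) = 2 + t (c(t) = t - 1*(-2) = t + 2 = 2 + t)
y(q, z) = ¼ (y(q, z) = (¼)*1 = ¼)
V(X) = -16 + 7*X (V(X) = -2 + (2 + 5)*(X - 2) = -2 + 7*(-2 + X) = -2 + (-14 + 7*X) = -16 + 7*X)
(V(y(M, 4)) - 436)² = ((-16 + 7*(¼)) - 436)² = ((-16 + 7/4) - 436)² = (-57/4 - 436)² = (-1801/4)² = 3243601/16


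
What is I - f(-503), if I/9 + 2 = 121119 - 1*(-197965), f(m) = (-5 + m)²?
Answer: 2613674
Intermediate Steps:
I = 2871738 (I = -18 + 9*(121119 - 1*(-197965)) = -18 + 9*(121119 + 197965) = -18 + 9*319084 = -18 + 2871756 = 2871738)
I - f(-503) = 2871738 - (-5 - 503)² = 2871738 - 1*(-508)² = 2871738 - 1*258064 = 2871738 - 258064 = 2613674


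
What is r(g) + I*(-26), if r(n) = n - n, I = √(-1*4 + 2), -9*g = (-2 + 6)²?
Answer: -26*I*√2 ≈ -36.77*I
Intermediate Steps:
g = -16/9 (g = -(-2 + 6)²/9 = -⅑*4² = -⅑*16 = -16/9 ≈ -1.7778)
I = I*√2 (I = √(-4 + 2) = √(-2) = I*√2 ≈ 1.4142*I)
r(n) = 0
r(g) + I*(-26) = 0 + (I*√2)*(-26) = 0 - 26*I*√2 = -26*I*√2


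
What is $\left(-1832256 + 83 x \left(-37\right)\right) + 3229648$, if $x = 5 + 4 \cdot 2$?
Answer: $1357469$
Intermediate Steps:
$x = 13$ ($x = 5 + 8 = 13$)
$\left(-1832256 + 83 x \left(-37\right)\right) + 3229648 = \left(-1832256 + 83 \cdot 13 \left(-37\right)\right) + 3229648 = \left(-1832256 + 1079 \left(-37\right)\right) + 3229648 = \left(-1832256 - 39923\right) + 3229648 = -1872179 + 3229648 = 1357469$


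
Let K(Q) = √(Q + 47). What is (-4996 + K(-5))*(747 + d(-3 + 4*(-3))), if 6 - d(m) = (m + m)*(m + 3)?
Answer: -1963428 + 393*√42 ≈ -1.9609e+6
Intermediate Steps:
K(Q) = √(47 + Q)
d(m) = 6 - 2*m*(3 + m) (d(m) = 6 - (m + m)*(m + 3) = 6 - 2*m*(3 + m))
(-4996 + K(-5))*(747 + d(-3 + 4*(-3))) = (-4996 + √(47 - 5))*(747 + (6 - 6*(-3 + 4*(-3)) - 2*(-3 + 4*(-3))²)) = (-4996 + √42)*(747 + (6 - 6*(-3 - 12) - 2*(-3 - 12)²)) = (-4996 + √42)*(747 + (6 - 6*(-15) - 2*(-15)²)) = (-4996 + √42)*(747 + (6 + 90 - 2*225)) = (-4996 + √42)*(747 + (6 + 90 - 450)) = (-4996 + √42)*(747 - 354) = (-4996 + √42)*393 = -1963428 + 393*√42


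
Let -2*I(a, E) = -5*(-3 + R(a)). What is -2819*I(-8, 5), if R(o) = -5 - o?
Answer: 0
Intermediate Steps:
I(a, E) = -20 - 5*a/2 (I(a, E) = -(-5)*(-3 + (-5 - a))/2 = -(-5)*(-8 - a)/2 = -(40 + 5*a)/2 = -20 - 5*a/2)
-2819*I(-8, 5) = -2819*(-20 - 5/2*(-8)) = -2819*(-20 + 20) = -2819*0 = 0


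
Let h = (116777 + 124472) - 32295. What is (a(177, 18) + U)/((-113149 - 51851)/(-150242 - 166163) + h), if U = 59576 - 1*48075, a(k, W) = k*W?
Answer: 929408047/13222851074 ≈ 0.070288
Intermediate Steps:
a(k, W) = W*k
U = 11501 (U = 59576 - 48075 = 11501)
h = 208954 (h = 241249 - 32295 = 208954)
(a(177, 18) + U)/((-113149 - 51851)/(-150242 - 166163) + h) = (18*177 + 11501)/((-113149 - 51851)/(-150242 - 166163) + 208954) = (3186 + 11501)/(-165000/(-316405) + 208954) = 14687/(-165000*(-1/316405) + 208954) = 14687/(33000/63281 + 208954) = 14687/(13222851074/63281) = 14687*(63281/13222851074) = 929408047/13222851074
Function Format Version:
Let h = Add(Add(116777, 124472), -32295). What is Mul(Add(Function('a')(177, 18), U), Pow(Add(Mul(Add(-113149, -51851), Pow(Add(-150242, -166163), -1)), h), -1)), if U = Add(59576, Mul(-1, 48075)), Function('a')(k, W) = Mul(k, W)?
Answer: Rational(929408047, 13222851074) ≈ 0.070288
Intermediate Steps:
Function('a')(k, W) = Mul(W, k)
U = 11501 (U = Add(59576, -48075) = 11501)
h = 208954 (h = Add(241249, -32295) = 208954)
Mul(Add(Function('a')(177, 18), U), Pow(Add(Mul(Add(-113149, -51851), Pow(Add(-150242, -166163), -1)), h), -1)) = Mul(Add(Mul(18, 177), 11501), Pow(Add(Mul(Add(-113149, -51851), Pow(Add(-150242, -166163), -1)), 208954), -1)) = Mul(Add(3186, 11501), Pow(Add(Mul(-165000, Pow(-316405, -1)), 208954), -1)) = Mul(14687, Pow(Add(Mul(-165000, Rational(-1, 316405)), 208954), -1)) = Mul(14687, Pow(Add(Rational(33000, 63281), 208954), -1)) = Mul(14687, Pow(Rational(13222851074, 63281), -1)) = Mul(14687, Rational(63281, 13222851074)) = Rational(929408047, 13222851074)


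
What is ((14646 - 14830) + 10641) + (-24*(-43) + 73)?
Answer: 11562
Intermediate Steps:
((14646 - 14830) + 10641) + (-24*(-43) + 73) = (-184 + 10641) + (1032 + 73) = 10457 + 1105 = 11562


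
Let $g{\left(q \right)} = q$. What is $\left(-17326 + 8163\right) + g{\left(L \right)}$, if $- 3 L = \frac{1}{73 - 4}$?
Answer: $- \frac{1896742}{207} \approx -9163.0$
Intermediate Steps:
$L = - \frac{1}{207}$ ($L = - \frac{1}{3 \left(73 - 4\right)} = - \frac{1}{3 \cdot 69} = \left(- \frac{1}{3}\right) \frac{1}{69} = - \frac{1}{207} \approx -0.0048309$)
$\left(-17326 + 8163\right) + g{\left(L \right)} = \left(-17326 + 8163\right) - \frac{1}{207} = -9163 - \frac{1}{207} = - \frac{1896742}{207}$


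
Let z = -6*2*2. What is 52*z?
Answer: -1248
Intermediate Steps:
z = -24 (z = -12*2 = -24)
52*z = 52*(-24) = -1248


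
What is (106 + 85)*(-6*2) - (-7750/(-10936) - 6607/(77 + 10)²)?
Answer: -94852876063/41387292 ≈ -2291.8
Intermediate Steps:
(106 + 85)*(-6*2) - (-7750/(-10936) - 6607/(77 + 10)²) = 191*(-12) - (-7750*(-1/10936) - 6607/(87²)) = -2292 - (3875/5468 - 6607/7569) = -2292 - 1*(-6797201/41387292) = -2292 + 6797201/41387292 = -94852876063/41387292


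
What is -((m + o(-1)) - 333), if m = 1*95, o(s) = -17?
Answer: 255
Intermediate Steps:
m = 95
-((m + o(-1)) - 333) = -((95 - 17) - 333) = -(78 - 333) = -1*(-255) = 255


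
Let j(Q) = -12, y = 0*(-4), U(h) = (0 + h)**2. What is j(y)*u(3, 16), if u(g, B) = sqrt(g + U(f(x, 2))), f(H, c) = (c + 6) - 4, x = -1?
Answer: -12*sqrt(19) ≈ -52.307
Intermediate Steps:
f(H, c) = 2 + c (f(H, c) = (6 + c) - 4 = 2 + c)
U(h) = h**2
y = 0
u(g, B) = sqrt(16 + g) (u(g, B) = sqrt(g + (2 + 2)**2) = sqrt(g + 4**2) = sqrt(g + 16) = sqrt(16 + g))
j(y)*u(3, 16) = -12*sqrt(16 + 3) = -12*sqrt(19)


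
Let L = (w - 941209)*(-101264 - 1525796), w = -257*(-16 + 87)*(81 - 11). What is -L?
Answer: -3609630982940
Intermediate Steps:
w = -1277290 (w = -18247*70 = -257*4970 = -1277290)
L = 3609630982940 (L = (-1277290 - 941209)*(-101264 - 1525796) = -2218499*(-1627060) = 3609630982940)
-L = -1*3609630982940 = -3609630982940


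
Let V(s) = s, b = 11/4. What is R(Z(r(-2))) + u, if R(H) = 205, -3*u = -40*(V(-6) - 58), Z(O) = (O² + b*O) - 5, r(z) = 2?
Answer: -1945/3 ≈ -648.33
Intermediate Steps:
b = 11/4 (b = 11*(¼) = 11/4 ≈ 2.7500)
Z(O) = -5 + O² + 11*O/4 (Z(O) = (O² + 11*O/4) - 5 = -5 + O² + 11*O/4)
u = -2560/3 (u = -(-40)*(-6 - 58)/3 = -(-40)*(-64)/3 = -⅓*2560 = -2560/3 ≈ -853.33)
R(Z(r(-2))) + u = 205 - 2560/3 = -1945/3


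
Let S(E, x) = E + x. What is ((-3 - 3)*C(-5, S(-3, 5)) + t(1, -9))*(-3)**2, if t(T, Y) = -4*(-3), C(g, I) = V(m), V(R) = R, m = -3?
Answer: 270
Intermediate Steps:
C(g, I) = -3
t(T, Y) = 12
((-3 - 3)*C(-5, S(-3, 5)) + t(1, -9))*(-3)**2 = ((-3 - 3)*(-3) + 12)*(-3)**2 = (-6*(-3) + 12)*9 = (18 + 12)*9 = 30*9 = 270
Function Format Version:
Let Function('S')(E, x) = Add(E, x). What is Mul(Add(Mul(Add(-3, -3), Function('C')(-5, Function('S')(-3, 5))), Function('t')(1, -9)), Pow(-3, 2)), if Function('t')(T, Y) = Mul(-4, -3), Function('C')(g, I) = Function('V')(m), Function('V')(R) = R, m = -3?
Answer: 270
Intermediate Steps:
Function('C')(g, I) = -3
Function('t')(T, Y) = 12
Mul(Add(Mul(Add(-3, -3), Function('C')(-5, Function('S')(-3, 5))), Function('t')(1, -9)), Pow(-3, 2)) = Mul(Add(Mul(Add(-3, -3), -3), 12), Pow(-3, 2)) = Mul(Add(Mul(-6, -3), 12), 9) = Mul(Add(18, 12), 9) = Mul(30, 9) = 270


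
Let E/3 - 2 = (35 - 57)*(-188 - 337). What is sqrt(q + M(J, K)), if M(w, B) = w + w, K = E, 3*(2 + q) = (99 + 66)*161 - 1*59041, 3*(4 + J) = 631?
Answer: 2*I*sqrt(23433)/3 ≈ 102.05*I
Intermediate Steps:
J = 619/3 (J = -4 + (1/3)*631 = -4 + 631/3 = 619/3 ≈ 206.33)
q = -32482/3 (q = -2 + ((99 + 66)*161 - 1*59041)/3 = -2 + (165*161 - 59041)/3 = -2 + (26565 - 59041)/3 = -2 + (1/3)*(-32476) = -2 - 32476/3 = -32482/3 ≈ -10827.)
E = 34656 (E = 6 + 3*((35 - 57)*(-188 - 337)) = 6 + 3*(-22*(-525)) = 6 + 3*11550 = 6 + 34650 = 34656)
K = 34656
M(w, B) = 2*w
sqrt(q + M(J, K)) = sqrt(-32482/3 + 2*(619/3)) = sqrt(-32482/3 + 1238/3) = sqrt(-31244/3) = 2*I*sqrt(23433)/3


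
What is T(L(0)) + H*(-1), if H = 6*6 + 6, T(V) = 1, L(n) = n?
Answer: -41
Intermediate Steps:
H = 42 (H = 36 + 6 = 42)
T(L(0)) + H*(-1) = 1 + 42*(-1) = 1 - 42 = -41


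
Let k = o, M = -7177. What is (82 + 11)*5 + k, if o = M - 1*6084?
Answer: -12796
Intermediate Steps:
o = -13261 (o = -7177 - 1*6084 = -7177 - 6084 = -13261)
k = -13261
(82 + 11)*5 + k = (82 + 11)*5 - 13261 = 93*5 - 13261 = 465 - 13261 = -12796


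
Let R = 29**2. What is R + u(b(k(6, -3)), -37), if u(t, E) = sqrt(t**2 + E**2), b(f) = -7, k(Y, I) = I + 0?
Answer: 841 + sqrt(1418) ≈ 878.66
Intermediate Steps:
k(Y, I) = I
u(t, E) = sqrt(E**2 + t**2)
R = 841
R + u(b(k(6, -3)), -37) = 841 + sqrt((-37)**2 + (-7)**2) = 841 + sqrt(1369 + 49) = 841 + sqrt(1418)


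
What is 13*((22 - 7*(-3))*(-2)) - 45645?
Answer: -46763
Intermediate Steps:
13*((22 - 7*(-3))*(-2)) - 45645 = 13*((22 + 21)*(-2)) - 45645 = 13*(43*(-2)) - 45645 = 13*(-86) - 45645 = -1118 - 45645 = -46763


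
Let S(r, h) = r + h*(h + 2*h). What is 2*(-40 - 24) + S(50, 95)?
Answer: 26997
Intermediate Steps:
S(r, h) = r + 3*h**2 (S(r, h) = r + h*(3*h) = r + 3*h**2)
2*(-40 - 24) + S(50, 95) = 2*(-40 - 24) + (50 + 3*95**2) = 2*(-64) + (50 + 3*9025) = -128 + (50 + 27075) = -128 + 27125 = 26997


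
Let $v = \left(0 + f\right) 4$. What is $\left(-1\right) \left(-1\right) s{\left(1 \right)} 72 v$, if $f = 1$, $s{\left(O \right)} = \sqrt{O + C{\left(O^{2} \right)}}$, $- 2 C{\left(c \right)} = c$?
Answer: $144 \sqrt{2} \approx 203.65$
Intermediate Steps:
$C{\left(c \right)} = - \frac{c}{2}$
$s{\left(O \right)} = \sqrt{O - \frac{O^{2}}{2}}$
$v = 4$ ($v = \left(0 + 1\right) 4 = 1 \cdot 4 = 4$)
$\left(-1\right) \left(-1\right) s{\left(1 \right)} 72 v = \left(-1\right) \left(-1\right) \frac{\sqrt{2} \sqrt{1 \left(2 - 1\right)}}{2} \cdot 72 \cdot 4 = 1 \frac{\sqrt{2} \sqrt{1 \left(2 - 1\right)}}{2} \cdot 72 \cdot 4 = 1 \frac{\sqrt{2} \sqrt{1 \cdot 1}}{2} \cdot 72 \cdot 4 = 1 \frac{\sqrt{2} \sqrt{1}}{2} \cdot 72 \cdot 4 = 1 \cdot \frac{1}{2} \sqrt{2} \cdot 1 \cdot 72 \cdot 4 = 1 \frac{\sqrt{2}}{2} \cdot 72 \cdot 4 = \frac{\sqrt{2}}{2} \cdot 72 \cdot 4 = 36 \sqrt{2} \cdot 4 = 144 \sqrt{2}$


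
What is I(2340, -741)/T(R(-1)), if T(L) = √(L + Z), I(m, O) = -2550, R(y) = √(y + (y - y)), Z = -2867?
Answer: -2550/√(-2867 + I) ≈ -0.0083055 + 47.624*I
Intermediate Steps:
R(y) = √y (R(y) = √(y + 0) = √y)
T(L) = √(-2867 + L) (T(L) = √(L - 2867) = √(-2867 + L))
I(2340, -741)/T(R(-1)) = -2550/√(-2867 + √(-1)) = -2550/√(-2867 + I)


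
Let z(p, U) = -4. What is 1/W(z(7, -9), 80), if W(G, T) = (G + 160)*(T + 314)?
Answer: 1/61464 ≈ 1.6270e-5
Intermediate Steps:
W(G, T) = (160 + G)*(314 + T)
1/W(z(7, -9), 80) = 1/(50240 + 160*80 + 314*(-4) - 4*80) = 1/(50240 + 12800 - 1256 - 320) = 1/61464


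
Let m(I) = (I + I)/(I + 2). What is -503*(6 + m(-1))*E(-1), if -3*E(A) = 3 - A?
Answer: 8048/3 ≈ 2682.7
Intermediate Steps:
E(A) = -1 + A/3 (E(A) = -(3 - A)/3 = -1 + A/3)
m(I) = 2*I/(2 + I) (m(I) = (2*I)/(2 + I) = 2*I/(2 + I))
-503*(6 + m(-1))*E(-1) = -503*(6 + 2*(-1)/(2 - 1))*(-1 + (⅓)*(-1)) = -503*(6 + 2*(-1)/1)*(-1 - ⅓) = -503*(6 + 2*(-1)*1)*(-4)/3 = -503*(6 - 2)*(-4)/3 = -2012*(-4)/3 = -503*(-16/3) = 8048/3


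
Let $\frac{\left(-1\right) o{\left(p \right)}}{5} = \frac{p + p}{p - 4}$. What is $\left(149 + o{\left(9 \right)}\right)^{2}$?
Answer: $17161$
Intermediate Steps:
$o{\left(p \right)} = - \frac{10 p}{-4 + p}$ ($o{\left(p \right)} = - 5 \frac{p + p}{p - 4} = - 5 \frac{2 p}{-4 + p} = - \frac{10 p}{-4 + p}$)
$\left(149 + o{\left(9 \right)}\right)^{2} = \left(149 - \frac{90}{-4 + 9}\right)^{2} = \left(149 - \frac{90}{5}\right)^{2} = \left(149 - 90 \cdot \frac{1}{5}\right)^{2} = \left(149 - 18\right)^{2} = 131^{2} = 17161$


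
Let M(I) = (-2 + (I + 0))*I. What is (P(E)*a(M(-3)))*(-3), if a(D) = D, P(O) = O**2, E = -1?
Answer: -45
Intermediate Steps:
M(I) = I*(-2 + I) (M(I) = (-2 + I)*I = I*(-2 + I))
(P(E)*a(M(-3)))*(-3) = ((-1)**2*(-3*(-2 - 3)))*(-3) = (1*(-3*(-5)))*(-3) = (1*15)*(-3) = 15*(-3) = -45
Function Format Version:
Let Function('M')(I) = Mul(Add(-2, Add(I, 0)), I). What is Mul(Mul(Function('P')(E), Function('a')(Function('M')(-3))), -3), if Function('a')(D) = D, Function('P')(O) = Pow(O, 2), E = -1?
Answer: -45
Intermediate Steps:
Function('M')(I) = Mul(I, Add(-2, I)) (Function('M')(I) = Mul(Add(-2, I), I) = Mul(I, Add(-2, I)))
Mul(Mul(Function('P')(E), Function('a')(Function('M')(-3))), -3) = Mul(Mul(Pow(-1, 2), Mul(-3, Add(-2, -3))), -3) = Mul(Mul(1, Mul(-3, -5)), -3) = Mul(Mul(1, 15), -3) = Mul(15, -3) = -45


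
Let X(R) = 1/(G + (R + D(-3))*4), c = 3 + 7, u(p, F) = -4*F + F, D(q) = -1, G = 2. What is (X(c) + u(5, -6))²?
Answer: 469225/1444 ≈ 324.95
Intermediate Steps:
u(p, F) = -3*F
c = 10
X(R) = 1/(-2 + 4*R) (X(R) = 1/(2 + (R - 1)*4) = 1/(2 + (-1 + R)*4) = 1/(2 + (-4 + 4*R)) = 1/(-2 + 4*R))
(X(c) + u(5, -6))² = (1/(2*(-1 + 2*10)) - 3*(-6))² = (1/(2*(-1 + 20)) + 18)² = ((½)/19 + 18)² = ((½)*(1/19) + 18)² = (1/38 + 18)² = (685/38)² = 469225/1444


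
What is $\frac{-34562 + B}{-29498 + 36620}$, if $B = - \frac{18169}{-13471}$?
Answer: $- \frac{465566533}{95940462} \approx -4.8527$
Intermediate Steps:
$B = \frac{18169}{13471}$ ($B = \left(-18169\right) \left(- \frac{1}{13471}\right) = \frac{18169}{13471} \approx 1.3487$)
$\frac{-34562 + B}{-29498 + 36620} = \frac{-34562 + \frac{18169}{13471}}{-29498 + 36620} = - \frac{465566533}{13471 \cdot 7122} = \left(- \frac{465566533}{13471}\right) \frac{1}{7122} = - \frac{465566533}{95940462}$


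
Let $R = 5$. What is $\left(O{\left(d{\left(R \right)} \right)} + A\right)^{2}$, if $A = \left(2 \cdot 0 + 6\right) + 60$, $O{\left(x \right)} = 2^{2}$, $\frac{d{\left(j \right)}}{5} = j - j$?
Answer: $4900$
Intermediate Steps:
$d{\left(j \right)} = 0$ ($d{\left(j \right)} = 5 \left(j - j\right) = 5 \cdot 0 = 0$)
$O{\left(x \right)} = 4$
$A = 66$ ($A = \left(0 + 6\right) + 60 = 6 + 60 = 66$)
$\left(O{\left(d{\left(R \right)} \right)} + A\right)^{2} = \left(4 + 66\right)^{2} = 70^{2} = 4900$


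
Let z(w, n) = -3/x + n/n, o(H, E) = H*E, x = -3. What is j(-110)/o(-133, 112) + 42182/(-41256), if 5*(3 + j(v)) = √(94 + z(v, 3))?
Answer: -78527413/76818672 - √6/18620 ≈ -1.0224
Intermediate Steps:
o(H, E) = E*H
z(w, n) = 2 (z(w, n) = -3/(-3) + n/n = -3*(-⅓) + 1 = 1 + 1 = 2)
j(v) = -3 + 4*√6/5 (j(v) = -3 + √(94 + 2)/5 = -3 + √96/5 = -3 + (4*√6)/5 = -3 + 4*√6/5)
j(-110)/o(-133, 112) + 42182/(-41256) = (-3 + 4*√6/5)/((112*(-133))) + 42182/(-41256) = (-3 + 4*√6/5)/(-14896) + 42182*(-1/41256) = (-3 + 4*√6/5)*(-1/14896) - 21091/20628 = (3/14896 - √6/18620) - 21091/20628 = -78527413/76818672 - √6/18620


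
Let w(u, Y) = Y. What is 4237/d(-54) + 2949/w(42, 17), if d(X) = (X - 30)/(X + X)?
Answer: 668904/119 ≈ 5621.0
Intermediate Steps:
d(X) = (-30 + X)/(2*X) (d(X) = (-30 + X)/((2*X)) = (-30 + X)*(1/(2*X)) = (-30 + X)/(2*X))
4237/d(-54) + 2949/w(42, 17) = 4237/(((½)*(-30 - 54)/(-54))) + 2949/17 = 4237/(((½)*(-1/54)*(-84))) + 2949*(1/17) = 4237/(7/9) + 2949/17 = 4237*(9/7) + 2949/17 = 38133/7 + 2949/17 = 668904/119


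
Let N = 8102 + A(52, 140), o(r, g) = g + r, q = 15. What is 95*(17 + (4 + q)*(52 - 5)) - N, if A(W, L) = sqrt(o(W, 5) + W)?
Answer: 78348 - sqrt(109) ≈ 78338.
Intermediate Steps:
A(W, L) = sqrt(5 + 2*W) (A(W, L) = sqrt((5 + W) + W) = sqrt(5 + 2*W))
N = 8102 + sqrt(109) (N = 8102 + sqrt(5 + 2*52) = 8102 + sqrt(5 + 104) = 8102 + sqrt(109) ≈ 8112.4)
95*(17 + (4 + q)*(52 - 5)) - N = 95*(17 + (4 + 15)*(52 - 5)) - (8102 + sqrt(109)) = 95*(17 + 19*47) + (-8102 - sqrt(109)) = 95*(17 + 893) + (-8102 - sqrt(109)) = 95*910 + (-8102 - sqrt(109)) = 86450 + (-8102 - sqrt(109)) = 78348 - sqrt(109)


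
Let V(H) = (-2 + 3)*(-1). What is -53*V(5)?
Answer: 53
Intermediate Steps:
V(H) = -1 (V(H) = 1*(-1) = -1)
-53*V(5) = -53*(-1) = 53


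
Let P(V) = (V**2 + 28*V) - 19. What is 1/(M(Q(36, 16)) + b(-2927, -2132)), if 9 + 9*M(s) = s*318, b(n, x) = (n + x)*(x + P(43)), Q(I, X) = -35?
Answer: -3/13693367 ≈ -2.1908e-7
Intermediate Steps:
P(V) = -19 + V**2 + 28*V
b(n, x) = (3034 + x)*(n + x) (b(n, x) = (n + x)*(x + (-19 + 43**2 + 28*43)) = (n + x)*(x + (-19 + 1849 + 1204)) = (n + x)*(x + 3034) = (n + x)*(3034 + x) = (3034 + x)*(n + x))
M(s) = -1 + 106*s/3 (M(s) = -1 + (s*318)/9 = -1 + (318*s)/9 = -1 + 106*s/3)
1/(M(Q(36, 16)) + b(-2927, -2132)) = 1/((-1 + (106/3)*(-35)) + ((-2132)**2 + 3034*(-2927) + 3034*(-2132) - 2927*(-2132))) = 1/((-1 - 3710/3) + (4545424 - 8880518 - 6468488 + 6240364)) = 1/(-3713/3 - 4563218) = 1/(-13693367/3) = -3/13693367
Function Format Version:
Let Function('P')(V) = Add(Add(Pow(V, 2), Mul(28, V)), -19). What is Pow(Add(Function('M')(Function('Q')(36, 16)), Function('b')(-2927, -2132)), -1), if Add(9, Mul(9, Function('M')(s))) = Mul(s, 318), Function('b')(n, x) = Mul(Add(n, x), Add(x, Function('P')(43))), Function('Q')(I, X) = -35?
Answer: Rational(-3, 13693367) ≈ -2.1908e-7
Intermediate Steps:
Function('P')(V) = Add(-19, Pow(V, 2), Mul(28, V))
Function('b')(n, x) = Mul(Add(3034, x), Add(n, x)) (Function('b')(n, x) = Mul(Add(n, x), Add(x, Add(-19, Pow(43, 2), Mul(28, 43)))) = Mul(Add(n, x), Add(x, Add(-19, 1849, 1204))) = Mul(Add(n, x), Add(x, 3034)) = Mul(Add(n, x), Add(3034, x)) = Mul(Add(3034, x), Add(n, x)))
Function('M')(s) = Add(-1, Mul(Rational(106, 3), s)) (Function('M')(s) = Add(-1, Mul(Rational(1, 9), Mul(s, 318))) = Add(-1, Mul(Rational(1, 9), Mul(318, s))) = Add(-1, Mul(Rational(106, 3), s)))
Pow(Add(Function('M')(Function('Q')(36, 16)), Function('b')(-2927, -2132)), -1) = Pow(Add(Add(-1, Mul(Rational(106, 3), -35)), Add(Pow(-2132, 2), Mul(3034, -2927), Mul(3034, -2132), Mul(-2927, -2132))), -1) = Pow(Add(Add(-1, Rational(-3710, 3)), Add(4545424, -8880518, -6468488, 6240364)), -1) = Pow(Add(Rational(-3713, 3), -4563218), -1) = Pow(Rational(-13693367, 3), -1) = Rational(-3, 13693367)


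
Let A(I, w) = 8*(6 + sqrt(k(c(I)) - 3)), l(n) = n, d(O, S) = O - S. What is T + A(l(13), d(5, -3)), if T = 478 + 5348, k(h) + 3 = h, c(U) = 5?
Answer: 5874 + 8*I ≈ 5874.0 + 8.0*I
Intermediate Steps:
k(h) = -3 + h
T = 5826
A(I, w) = 48 + 8*I (A(I, w) = 8*(6 + sqrt((-3 + 5) - 3)) = 8*(6 + sqrt(2 - 3)) = 8*(6 + sqrt(-1)) = 8*(6 + I) = 48 + 8*I)
T + A(l(13), d(5, -3)) = 5826 + (48 + 8*I) = 5874 + 8*I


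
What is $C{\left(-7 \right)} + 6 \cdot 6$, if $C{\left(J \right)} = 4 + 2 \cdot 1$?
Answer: $42$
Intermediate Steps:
$C{\left(J \right)} = 6$ ($C{\left(J \right)} = 4 + 2 = 6$)
$C{\left(-7 \right)} + 6 \cdot 6 = 6 + 6 \cdot 6 = 6 + 36 = 42$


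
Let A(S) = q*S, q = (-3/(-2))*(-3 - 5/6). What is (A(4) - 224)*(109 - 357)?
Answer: 61256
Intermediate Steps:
q = -23/4 (q = (-3*(-½))*(-3 - 5*⅙) = 3*(-3 - ⅚)/2 = (3/2)*(-23/6) = -23/4 ≈ -5.7500)
A(S) = -23*S/4
(A(4) - 224)*(109 - 357) = (-23/4*4 - 224)*(109 - 357) = (-23 - 224)*(-248) = -247*(-248) = 61256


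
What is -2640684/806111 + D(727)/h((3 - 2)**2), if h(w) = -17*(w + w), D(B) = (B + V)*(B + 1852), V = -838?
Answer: 230674806603/27407774 ≈ 8416.4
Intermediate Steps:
D(B) = (-838 + B)*(1852 + B) (D(B) = (B - 838)*(B + 1852) = (-838 + B)*(1852 + B))
h(w) = -34*w
-2640684/806111 + D(727)/h((3 - 2)**2) = -2640684/806111 + (-1551976 + 727**2 + 1014*727)/((-34*(3 - 2)**2)) = -2640684*1/806111 + (-1551976 + 528529 + 737178)/((-34*1**2)) = -2640684/806111 - 286269/((-34*1)) = -2640684/806111 - 286269/(-34) = -2640684/806111 - 286269*(-1/34) = -2640684/806111 + 286269/34 = 230674806603/27407774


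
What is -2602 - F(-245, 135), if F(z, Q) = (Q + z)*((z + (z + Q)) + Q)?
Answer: -26802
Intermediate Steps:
F(z, Q) = (Q + z)*(2*Q + 2*z) (F(z, Q) = (Q + z)*((z + (Q + z)) + Q) = (Q + z)*((Q + 2*z) + Q) = (Q + z)*(2*Q + 2*z))
-2602 - F(-245, 135) = -2602 - (2*135² + 2*(-245)² + 4*135*(-245)) = -2602 - (2*18225 + 2*60025 - 132300) = -2602 - (36450 + 120050 - 132300) = -2602 - 1*24200 = -2602 - 24200 = -26802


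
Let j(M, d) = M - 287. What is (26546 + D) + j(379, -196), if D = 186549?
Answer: 213187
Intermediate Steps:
j(M, d) = -287 + M
(26546 + D) + j(379, -196) = (26546 + 186549) + (-287 + 379) = 213095 + 92 = 213187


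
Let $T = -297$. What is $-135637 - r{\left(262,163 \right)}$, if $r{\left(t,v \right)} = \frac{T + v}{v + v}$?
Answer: $- \frac{22108764}{163} \approx -1.3564 \cdot 10^{5}$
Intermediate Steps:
$r{\left(t,v \right)} = \frac{-297 + v}{2 v}$ ($r{\left(t,v \right)} = \frac{-297 + v}{v + v} = \frac{-297 + v}{2 v}$)
$-135637 - r{\left(262,163 \right)} = -135637 - \frac{-297 + 163}{2 \cdot 163} = -135637 - \frac{1}{2} \cdot \frac{1}{163} \left(-134\right) = -135637 - - \frac{67}{163} = -135637 + \frac{67}{163} = - \frac{22108764}{163}$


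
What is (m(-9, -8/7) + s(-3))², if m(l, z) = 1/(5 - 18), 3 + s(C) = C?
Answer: 6241/169 ≈ 36.929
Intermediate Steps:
s(C) = -3 + C
m(l, z) = -1/13 (m(l, z) = 1/(-13) = -1/13)
(m(-9, -8/7) + s(-3))² = (-1/13 + (-3 - 3))² = (-1/13 - 6)² = (-79/13)² = 6241/169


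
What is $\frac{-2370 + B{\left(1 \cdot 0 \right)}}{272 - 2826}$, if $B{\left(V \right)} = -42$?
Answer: $\frac{1206}{1277} \approx 0.9444$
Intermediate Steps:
$\frac{-2370 + B{\left(1 \cdot 0 \right)}}{272 - 2826} = \frac{-2370 - 42}{272 - 2826} = - \frac{2412}{-2554} = \left(-2412\right) \left(- \frac{1}{2554}\right) = \frac{1206}{1277}$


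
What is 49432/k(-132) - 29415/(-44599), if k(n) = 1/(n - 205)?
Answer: -742956158401/44599 ≈ -1.6659e+7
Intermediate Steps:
k(n) = 1/(-205 + n)
49432/k(-132) - 29415/(-44599) = 49432/(1/(-205 - 132)) - 29415/(-44599) = 49432/(1/(-337)) - 29415*(-1/44599) = 49432/(-1/337) + 29415/44599 = 49432*(-337) + 29415/44599 = -16658584 + 29415/44599 = -742956158401/44599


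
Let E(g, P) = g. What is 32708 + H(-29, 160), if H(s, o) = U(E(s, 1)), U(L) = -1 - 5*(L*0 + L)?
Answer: 32852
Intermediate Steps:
U(L) = -1 - 5*L (U(L) = -1 - 5*(0 + L) = -1 - 5*L)
H(s, o) = -1 - 5*s
32708 + H(-29, 160) = 32708 + (-1 - 5*(-29)) = 32708 + (-1 + 145) = 32708 + 144 = 32852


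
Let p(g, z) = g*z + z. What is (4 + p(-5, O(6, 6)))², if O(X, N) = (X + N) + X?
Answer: 4624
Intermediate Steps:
O(X, N) = N + 2*X (O(X, N) = (N + X) + X = N + 2*X)
p(g, z) = z + g*z
(4 + p(-5, O(6, 6)))² = (4 + (6 + 2*6)*(1 - 5))² = (4 + (6 + 12)*(-4))² = (4 + 18*(-4))² = (4 - 72)² = (-68)² = 4624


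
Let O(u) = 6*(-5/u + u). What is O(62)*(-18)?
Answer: -207306/31 ≈ -6687.3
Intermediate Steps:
O(u) = -30/u + 6*u (O(u) = 6*(u - 5/u) = -30/u + 6*u)
O(62)*(-18) = (-30/62 + 6*62)*(-18) = (-30*1/62 + 372)*(-18) = (-15/31 + 372)*(-18) = (11517/31)*(-18) = -207306/31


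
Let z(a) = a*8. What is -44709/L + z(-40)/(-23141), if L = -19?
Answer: 1034617049/439679 ≈ 2353.1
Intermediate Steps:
z(a) = 8*a
-44709/L + z(-40)/(-23141) = -44709/(-19) + (8*(-40))/(-23141) = -44709*(-1/19) - 320*(-1/23141) = 44709/19 + 320/23141 = 1034617049/439679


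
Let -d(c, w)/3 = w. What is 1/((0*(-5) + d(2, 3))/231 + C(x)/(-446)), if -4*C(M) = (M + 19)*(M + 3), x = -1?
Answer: -34342/645 ≈ -53.243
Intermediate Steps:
d(c, w) = -3*w
C(M) = -(3 + M)*(19 + M)/4 (C(M) = -(M + 19)*(M + 3)/4 = -(19 + M)*(3 + M)/4 = -(3 + M)*(19 + M)/4)
1/((0*(-5) + d(2, 3))/231 + C(x)/(-446)) = 1/((0*(-5) - 3*3)/231 + (-57/4 - 11/2*(-1) - ¼*(-1)²)/(-446)) = 1/((0 - 9)*(1/231) + (-57/4 + 11/2 - ¼*1)*(-1/446)) = 1/(-9*1/231 + (-57/4 + 11/2 - ¼)*(-1/446)) = 1/(-3/77 - 9*(-1/446)) = 1/(-3/77 + 9/446) = 1/(-645/34342) = -34342/645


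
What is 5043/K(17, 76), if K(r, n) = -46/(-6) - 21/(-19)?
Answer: 287451/500 ≈ 574.90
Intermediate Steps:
K(r, n) = 500/57 (K(r, n) = -46*(-⅙) - 21*(-1/19) = 23/3 + 21/19 = 500/57)
5043/K(17, 76) = 5043/(500/57) = 5043*(57/500) = 287451/500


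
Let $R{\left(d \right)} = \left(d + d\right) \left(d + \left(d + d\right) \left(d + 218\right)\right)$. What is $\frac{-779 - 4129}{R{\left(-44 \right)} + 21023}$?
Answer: $- \frac{4908}{1372351} \approx -0.0035763$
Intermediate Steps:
$R{\left(d \right)} = 2 d \left(d + 2 d \left(218 + d\right)\right)$
$\frac{-779 - 4129}{R{\left(-44 \right)} + 21023} = \frac{-779 - 4129}{\left(-44\right)^{2} \left(874 + 4 \left(-44\right)\right) + 21023} = - \frac{4908}{1936 \left(874 - 176\right) + 21023} = - \frac{4908}{1936 \cdot 698 + 21023} = - \frac{4908}{1351328 + 21023} = - \frac{4908}{1372351}$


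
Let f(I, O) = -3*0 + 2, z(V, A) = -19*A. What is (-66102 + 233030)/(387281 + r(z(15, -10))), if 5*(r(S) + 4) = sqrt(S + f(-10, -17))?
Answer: 1616184376400/3749586868033 - 6677120*sqrt(3)/3749586868033 ≈ 0.43103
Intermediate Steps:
f(I, O) = 2 (f(I, O) = 0 + 2 = 2)
r(S) = -4 + sqrt(2 + S)/5 (r(S) = -4 + sqrt(S + 2)/5 = -4 + sqrt(2 + S)/5)
(-66102 + 233030)/(387281 + r(z(15, -10))) = (-66102 + 233030)/(387281 + (-4 + sqrt(2 - 19*(-10))/5)) = 166928/(387281 + (-4 + sqrt(2 + 190)/5)) = 166928/(387281 + (-4 + sqrt(192)/5)) = 166928/(387281 + (-4 + (8*sqrt(3))/5)) = 166928/(387281 + (-4 + 8*sqrt(3)/5)) = 166928/(387277 + 8*sqrt(3)/5)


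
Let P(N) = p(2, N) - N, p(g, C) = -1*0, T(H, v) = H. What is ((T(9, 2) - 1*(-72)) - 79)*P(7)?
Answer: -14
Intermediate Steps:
p(g, C) = 0
P(N) = -N (P(N) = 0 - N = -N)
((T(9, 2) - 1*(-72)) - 79)*P(7) = ((9 - 1*(-72)) - 79)*(-1*7) = ((9 + 72) - 79)*(-7) = (81 - 79)*(-7) = 2*(-7) = -14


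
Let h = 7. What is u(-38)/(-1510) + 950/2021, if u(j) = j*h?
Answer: 986043/1525855 ≈ 0.64622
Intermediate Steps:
u(j) = 7*j (u(j) = j*7 = 7*j)
u(-38)/(-1510) + 950/2021 = (7*(-38))/(-1510) + 950/2021 = -266*(-1/1510) + 950*(1/2021) = 133/755 + 950/2021 = 986043/1525855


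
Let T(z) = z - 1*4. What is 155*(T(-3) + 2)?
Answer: -775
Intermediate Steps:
T(z) = -4 + z (T(z) = z - 4 = -4 + z)
155*(T(-3) + 2) = 155*((-4 - 3) + 2) = 155*(-7 + 2) = 155*(-5) = -775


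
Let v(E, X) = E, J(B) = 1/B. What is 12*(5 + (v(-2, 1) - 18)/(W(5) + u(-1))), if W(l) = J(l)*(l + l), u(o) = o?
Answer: -180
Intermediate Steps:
J(B) = 1/B
W(l) = 2 (W(l) = (l + l)/l = (2*l)/l = 2)
12*(5 + (v(-2, 1) - 18)/(W(5) + u(-1))) = 12*(5 + (-2 - 18)/(2 - 1)) = 12*(5 - 20/1) = 12*(5 - 20*1) = 12*(5 - 20) = 12*(-15) = -180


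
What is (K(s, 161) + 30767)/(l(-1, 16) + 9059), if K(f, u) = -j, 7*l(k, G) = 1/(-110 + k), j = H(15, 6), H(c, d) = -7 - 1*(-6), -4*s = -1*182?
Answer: 11953368/3519421 ≈ 3.3964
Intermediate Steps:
s = 91/2 (s = -(-1)*182/4 = -1/4*(-182) = 91/2 ≈ 45.500)
H(c, d) = -1 (H(c, d) = -7 + 6 = -1)
j = -1
l(k, G) = 1/(7*(-110 + k))
K(f, u) = 1 (K(f, u) = -1*(-1) = 1)
(K(s, 161) + 30767)/(l(-1, 16) + 9059) = (1 + 30767)/(1/(7*(-110 - 1)) + 9059) = 30768/((1/7)/(-111) + 9059) = 30768/((1/7)*(-1/111) + 9059) = 30768/(-1/777 + 9059) = 30768/(7038842/777) = 30768*(777/7038842) = 11953368/3519421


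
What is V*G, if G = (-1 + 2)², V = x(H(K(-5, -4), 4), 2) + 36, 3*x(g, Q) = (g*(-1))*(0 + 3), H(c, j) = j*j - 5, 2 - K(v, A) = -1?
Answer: 25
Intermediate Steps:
K(v, A) = 3 (K(v, A) = 2 - 1*(-1) = 2 + 1 = 3)
H(c, j) = -5 + j² (H(c, j) = j² - 5 = -5 + j²)
x(g, Q) = -g (x(g, Q) = ((g*(-1))*(0 + 3))/3 = (-g*3)/3 = (-3*g)/3 = -g)
V = 25 (V = -(-5 + 4²) + 36 = -(-5 + 16) + 36 = -1*11 + 36 = -11 + 36 = 25)
G = 1 (G = 1² = 1)
V*G = 25*1 = 25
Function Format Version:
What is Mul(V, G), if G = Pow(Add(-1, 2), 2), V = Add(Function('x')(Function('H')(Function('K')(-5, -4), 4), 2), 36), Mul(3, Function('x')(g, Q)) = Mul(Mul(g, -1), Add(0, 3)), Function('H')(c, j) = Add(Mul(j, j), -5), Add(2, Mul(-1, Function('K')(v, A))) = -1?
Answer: 25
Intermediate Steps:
Function('K')(v, A) = 3 (Function('K')(v, A) = Add(2, Mul(-1, -1)) = Add(2, 1) = 3)
Function('H')(c, j) = Add(-5, Pow(j, 2)) (Function('H')(c, j) = Add(Pow(j, 2), -5) = Add(-5, Pow(j, 2)))
Function('x')(g, Q) = Mul(-1, g) (Function('x')(g, Q) = Mul(Rational(1, 3), Mul(Mul(g, -1), Add(0, 3))) = Mul(Rational(1, 3), Mul(Mul(-1, g), 3)) = Mul(Rational(1, 3), Mul(-3, g)) = Mul(-1, g))
V = 25 (V = Add(Mul(-1, Add(-5, Pow(4, 2))), 36) = Add(Mul(-1, Add(-5, 16)), 36) = Add(Mul(-1, 11), 36) = Add(-11, 36) = 25)
G = 1 (G = Pow(1, 2) = 1)
Mul(V, G) = Mul(25, 1) = 25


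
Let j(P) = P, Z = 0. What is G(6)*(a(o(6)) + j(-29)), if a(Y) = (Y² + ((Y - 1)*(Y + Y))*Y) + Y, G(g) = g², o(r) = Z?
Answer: -1044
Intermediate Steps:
o(r) = 0
a(Y) = Y + Y² + 2*Y²*(-1 + Y) (a(Y) = (Y² + ((-1 + Y)*(2*Y))*Y) + Y = (Y² + (2*Y*(-1 + Y))*Y) + Y = (Y² + 2*Y²*(-1 + Y)) + Y = Y + Y² + 2*Y²*(-1 + Y))
G(6)*(a(o(6)) + j(-29)) = 6²*(0*(1 - 1*0 + 2*0²) - 29) = 36*(0*(1 + 0 + 2*0) - 29) = 36*(0*(1 + 0 + 0) - 29) = 36*(0*1 - 29) = 36*(0 - 29) = 36*(-29) = -1044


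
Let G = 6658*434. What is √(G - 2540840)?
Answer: 6*√9687 ≈ 590.54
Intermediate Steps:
G = 2889572
√(G - 2540840) = √(2889572 - 2540840) = √348732 = 6*√9687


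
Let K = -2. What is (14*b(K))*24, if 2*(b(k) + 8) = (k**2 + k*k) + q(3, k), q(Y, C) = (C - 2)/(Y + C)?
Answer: -2016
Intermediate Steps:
q(Y, C) = (-2 + C)/(C + Y)
b(k) = -8 + k**2 + (-2 + k)/(2*(3 + k)) (b(k) = -8 + ((k**2 + k*k) + (-2 + k)/(k + 3))/2 = -8 + ((k**2 + k**2) + (-2 + k)/(3 + k))/2 = -8 + (2*k**2 + (-2 + k)/(3 + k))/2 = -8 + (k**2 + (-2 + k)/(2*(3 + k))) = -8 + k**2 + (-2 + k)/(2*(3 + k)))
(14*b(K))*24 = (14*((-1 + (1/2)*(-2) + (-8 + (-2)**2)*(3 - 2))/(3 - 2)))*24 = (14*((-1 - 1 + (-8 + 4)*1)/1))*24 = (14*(1*(-1 - 1 - 4*1)))*24 = (14*(1*(-1 - 1 - 4)))*24 = (14*(1*(-6)))*24 = (14*(-6))*24 = -84*24 = -2016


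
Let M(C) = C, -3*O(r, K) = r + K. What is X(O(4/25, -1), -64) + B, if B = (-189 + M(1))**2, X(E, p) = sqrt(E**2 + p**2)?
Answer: 35344 + sqrt(2560049)/25 ≈ 35408.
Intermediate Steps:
O(r, K) = -K/3 - r/3 (O(r, K) = -(r + K)/3 = -(K + r)/3 = -K/3 - r/3)
B = 35344 (B = (-189 + 1)**2 = (-188)**2 = 35344)
X(O(4/25, -1), -64) + B = sqrt((-1/3*(-1) - 4/(3*25))**2 + (-64)**2) + 35344 = sqrt((1/3 - 4/(3*25))**2 + 4096) + 35344 = sqrt((1/3 - 1/3*4/25)**2 + 4096) + 35344 = sqrt((1/3 - 4/75)**2 + 4096) + 35344 = sqrt((7/25)**2 + 4096) + 35344 = sqrt(49/625 + 4096) + 35344 = sqrt(2560049/625) + 35344 = sqrt(2560049)/25 + 35344 = 35344 + sqrt(2560049)/25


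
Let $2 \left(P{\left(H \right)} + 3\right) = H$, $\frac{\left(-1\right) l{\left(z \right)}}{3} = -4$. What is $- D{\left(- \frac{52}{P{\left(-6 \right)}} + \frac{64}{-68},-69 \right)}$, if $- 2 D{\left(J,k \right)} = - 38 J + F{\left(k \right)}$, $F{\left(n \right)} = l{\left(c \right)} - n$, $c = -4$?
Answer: $- \frac{10841}{102} \approx -106.28$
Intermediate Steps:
$l{\left(z \right)} = 12$ ($l{\left(z \right)} = \left(-3\right) \left(-4\right) = 12$)
$P{\left(H \right)} = -3 + \frac{H}{2}$
$F{\left(n \right)} = 12 - n$
$D{\left(J,k \right)} = -6 + \frac{k}{2} + 19 J$ ($D{\left(J,k \right)} = - \frac{- 38 J - \left(-12 + k\right)}{2} = - \frac{12 - k - 38 J}{2} = -6 + \frac{k}{2} + 19 J$)
$- D{\left(- \frac{52}{P{\left(-6 \right)}} + \frac{64}{-68},-69 \right)} = - (-6 + \frac{1}{2} \left(-69\right) + 19 \left(- \frac{52}{-3 + \frac{1}{2} \left(-6\right)} + \frac{64}{-68}\right)) = - (-6 - \frac{69}{2} + 19 \left(- \frac{52}{-3 - 3} + 64 \left(- \frac{1}{68}\right)\right)) = - (-6 - \frac{69}{2} + 19 \left(- \frac{52}{-6} - \frac{16}{17}\right)) = - (-6 - \frac{69}{2} + 19 \left(\left(-52\right) \left(- \frac{1}{6}\right) - \frac{16}{17}\right)) = - (-6 - \frac{69}{2} + 19 \left(\frac{26}{3} - \frac{16}{17}\right)) = - (-6 - \frac{69}{2} + 19 \cdot \frac{394}{51}) = - (-6 - \frac{69}{2} + \frac{7486}{51}) = \left(-1\right) \frac{10841}{102} = - \frac{10841}{102}$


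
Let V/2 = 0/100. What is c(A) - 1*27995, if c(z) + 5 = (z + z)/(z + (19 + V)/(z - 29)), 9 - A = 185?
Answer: -1010699840/36099 ≈ -27998.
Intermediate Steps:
V = 0 (V = 2*(0/100) = 2*(0*(1/100)) = 2*0 = 0)
A = -176 (A = 9 - 1*185 = 9 - 185 = -176)
c(z) = -5 + 2*z/(z + 19/(-29 + z)) (c(z) = -5 + (z + z)/(z + (19 + 0)/(z - 29)) = -5 + (2*z)/(z + 19/(-29 + z)) = -5 + 2*z/(z + 19/(-29 + z)))
c(A) - 1*27995 = (-95 - 3*(-176)² + 87*(-176))/(19 + (-176)² - 29*(-176)) - 1*27995 = (-95 - 3*30976 - 15312)/(19 + 30976 + 5104) - 27995 = (-95 - 92928 - 15312)/36099 - 27995 = (1/36099)*(-108335) - 27995 = -108335/36099 - 27995 = -1010699840/36099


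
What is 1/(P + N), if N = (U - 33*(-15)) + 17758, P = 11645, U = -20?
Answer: 1/29878 ≈ 3.3469e-5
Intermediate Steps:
N = 18233 (N = (-20 - 33*(-15)) + 17758 = (-20 + 495) + 17758 = 475 + 17758 = 18233)
1/(P + N) = 1/(11645 + 18233) = 1/29878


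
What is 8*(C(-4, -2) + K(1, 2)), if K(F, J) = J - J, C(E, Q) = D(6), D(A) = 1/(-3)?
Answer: -8/3 ≈ -2.6667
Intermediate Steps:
D(A) = -⅓
C(E, Q) = -⅓
K(F, J) = 0
8*(C(-4, -2) + K(1, 2)) = 8*(-⅓ + 0) = 8*(-⅓) = -8/3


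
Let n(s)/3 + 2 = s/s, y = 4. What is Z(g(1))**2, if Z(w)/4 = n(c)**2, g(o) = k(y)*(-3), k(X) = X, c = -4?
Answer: 1296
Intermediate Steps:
n(s) = -3 (n(s) = -6 + 3*(s/s) = -6 + 3*1 = -6 + 3 = -3)
g(o) = -12 (g(o) = 4*(-3) = -12)
Z(w) = 36 (Z(w) = 4*(-3)**2 = 4*9 = 36)
Z(g(1))**2 = 36**2 = 1296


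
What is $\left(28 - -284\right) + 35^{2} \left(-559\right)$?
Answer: $-684463$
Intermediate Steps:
$\left(28 - -284\right) + 35^{2} \left(-559\right) = \left(28 + 284\right) + 1225 \left(-559\right) = 312 - 684775 = -684463$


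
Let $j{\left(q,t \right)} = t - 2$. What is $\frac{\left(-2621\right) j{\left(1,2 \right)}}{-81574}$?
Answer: $0$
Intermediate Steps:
$j{\left(q,t \right)} = -2 + t$ ($j{\left(q,t \right)} = t - 2 = -2 + t$)
$\frac{\left(-2621\right) j{\left(1,2 \right)}}{-81574} = \frac{\left(-2621\right) \left(-2 + 2\right)}{-81574} = \left(-2621\right) 0 \left(- \frac{1}{81574}\right) = 0 \left(- \frac{1}{81574}\right) = 0$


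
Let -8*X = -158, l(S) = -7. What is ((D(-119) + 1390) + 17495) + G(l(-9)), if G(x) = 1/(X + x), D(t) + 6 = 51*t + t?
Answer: 647245/51 ≈ 12691.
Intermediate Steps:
D(t) = -6 + 52*t (D(t) = -6 + (51*t + t) = -6 + 52*t)
X = 79/4 (X = -⅛*(-158) = 79/4 ≈ 19.750)
G(x) = 1/(79/4 + x)
((D(-119) + 1390) + 17495) + G(l(-9)) = (((-6 + 52*(-119)) + 1390) + 17495) + 4/(79 + 4*(-7)) = (((-6 - 6188) + 1390) + 17495) + 4/(79 - 28) = ((-6194 + 1390) + 17495) + 4/51 = (-4804 + 17495) + 4*(1/51) = 12691 + 4/51 = 647245/51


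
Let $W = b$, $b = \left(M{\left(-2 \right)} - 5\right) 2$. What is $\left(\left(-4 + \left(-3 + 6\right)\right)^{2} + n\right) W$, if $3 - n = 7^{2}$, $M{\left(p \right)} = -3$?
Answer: $720$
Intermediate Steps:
$n = -46$ ($n = 3 - 7^{2} = 3 - 49 = -46$)
$b = -16$ ($b = \left(-3 - 5\right) 2 = \left(-8\right) 2 = -16$)
$W = -16$
$\left(\left(-4 + \left(-3 + 6\right)\right)^{2} + n\right) W = \left(\left(-4 + \left(-3 + 6\right)\right)^{2} - 46\right) \left(-16\right) = \left(\left(-4 + 3\right)^{2} - 46\right) \left(-16\right) = \left(\left(-1\right)^{2} - 46\right) \left(-16\right) = \left(1 - 46\right) \left(-16\right) = \left(-45\right) \left(-16\right) = 720$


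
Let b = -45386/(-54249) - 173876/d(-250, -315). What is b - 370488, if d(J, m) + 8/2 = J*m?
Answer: -791345245394560/2135945877 ≈ -3.7049e+5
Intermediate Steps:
d(J, m) = -4 + J*m
b = -2929316584/2135945877 (b = -45386/(-54249) - 173876/(-4 - 250*(-315)) = -45386*(-1/54249) - 173876/(-4 + 78750) = 45386/54249 - 173876/78746 = 45386/54249 - 173876*1/78746 = 45386/54249 - 86938/39373 = -2929316584/2135945877 ≈ -1.3714)
b - 370488 = -2929316584/2135945877 - 370488 = -791345245394560/2135945877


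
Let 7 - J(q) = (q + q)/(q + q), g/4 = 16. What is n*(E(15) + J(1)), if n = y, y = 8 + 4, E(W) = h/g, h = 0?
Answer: 72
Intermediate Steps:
g = 64 (g = 4*16 = 64)
E(W) = 0 (E(W) = 0/64 = 0*(1/64) = 0)
J(q) = 6 (J(q) = 7 - (q + q)/(q + q) = 7 - 2*q/(2*q) = 7 - 2*q*1/(2*q) = 7 - 1*1 = 7 - 1 = 6)
y = 12
n = 12
n*(E(15) + J(1)) = 12*(0 + 6) = 12*6 = 72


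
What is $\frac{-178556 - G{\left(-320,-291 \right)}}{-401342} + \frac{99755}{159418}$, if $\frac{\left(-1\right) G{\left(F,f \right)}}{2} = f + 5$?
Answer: $\frac{34296049357}{31990569478} \approx 1.0721$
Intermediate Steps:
$G{\left(F,f \right)} = -10 - 2 f$ ($G{\left(F,f \right)} = - 2 \left(f + 5\right) = - 2 \left(5 + f\right) = -10 - 2 f$)
$\frac{-178556 - G{\left(-320,-291 \right)}}{-401342} + \frac{99755}{159418} = \frac{-178556 - \left(-10 - -582\right)}{-401342} + \frac{99755}{159418} = \left(-178556 - \left(-10 + 582\right)\right) \left(- \frac{1}{401342}\right) + 99755 \cdot \frac{1}{159418} = \left(-178556 - 572\right) \left(- \frac{1}{401342}\right) + \frac{99755}{159418} = \left(-179128\right) \left(- \frac{1}{401342}\right) + \frac{99755}{159418} = \frac{89564}{200671} + \frac{99755}{159418} = \frac{34296049357}{31990569478}$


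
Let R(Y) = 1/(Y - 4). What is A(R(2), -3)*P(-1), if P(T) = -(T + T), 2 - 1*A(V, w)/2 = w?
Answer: 20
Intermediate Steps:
R(Y) = 1/(-4 + Y)
A(V, w) = 4 - 2*w
P(T) = -2*T
A(R(2), -3)*P(-1) = (4 - 2*(-3))*(-2*(-1)) = (4 + 6)*2 = 10*2 = 20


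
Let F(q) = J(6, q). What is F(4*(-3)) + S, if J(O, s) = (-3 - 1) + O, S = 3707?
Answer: 3709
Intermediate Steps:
J(O, s) = -4 + O
F(q) = 2 (F(q) = -4 + 6 = 2)
F(4*(-3)) + S = 2 + 3707 = 3709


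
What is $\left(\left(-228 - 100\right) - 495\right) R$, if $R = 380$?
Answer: $-312740$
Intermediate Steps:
$\left(\left(-228 - 100\right) - 495\right) R = \left(\left(-228 - 100\right) - 495\right) 380 = \left(-328 - 495\right) 380 = \left(-823\right) 380 = -312740$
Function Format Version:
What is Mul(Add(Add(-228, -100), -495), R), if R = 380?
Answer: -312740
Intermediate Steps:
Mul(Add(Add(-228, -100), -495), R) = Mul(Add(Add(-228, -100), -495), 380) = Mul(Add(-328, -495), 380) = Mul(-823, 380) = -312740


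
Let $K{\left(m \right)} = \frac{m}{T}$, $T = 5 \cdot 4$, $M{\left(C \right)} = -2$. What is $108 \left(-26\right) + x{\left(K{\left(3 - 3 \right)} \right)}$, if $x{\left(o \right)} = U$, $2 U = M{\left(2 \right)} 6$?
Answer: $-2814$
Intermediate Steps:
$T = 20$
$U = -6$ ($U = \frac{\left(-2\right) 6}{2} = \frac{1}{2} \left(-12\right) = -6$)
$K{\left(m \right)} = \frac{m}{20}$
$x{\left(o \right)} = -6$
$108 \left(-26\right) + x{\left(K{\left(3 - 3 \right)} \right)} = 108 \left(-26\right) - 6 = -2808 - 6 = -2814$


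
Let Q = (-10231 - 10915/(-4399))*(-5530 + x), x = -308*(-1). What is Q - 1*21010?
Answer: 234872793398/4399 ≈ 5.3392e+7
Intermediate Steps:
x = 308
Q = 234965216388/4399 (Q = (-10231 - 10915/(-4399))*(-5530 + 308) = (-10231 - 10915*(-1/4399))*(-5222) = (-10231 + 10915/4399)*(-5222) = -44995254/4399*(-5222) = 234965216388/4399 ≈ 5.3413e+7)
Q - 1*21010 = 234965216388/4399 - 1*21010 = 234965216388/4399 - 21010 = 234872793398/4399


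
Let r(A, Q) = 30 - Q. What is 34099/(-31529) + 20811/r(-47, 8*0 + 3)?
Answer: 218409782/283761 ≈ 769.70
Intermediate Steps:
34099/(-31529) + 20811/r(-47, 8*0 + 3) = 34099/(-31529) + 20811/(30 - (8*0 + 3)) = 34099*(-1/31529) + 20811/(30 - (0 + 3)) = -34099/31529 + 20811/(30 - 1*3) = -34099/31529 + 20811/(30 - 3) = -34099/31529 + 20811/27 = -34099/31529 + 20811*(1/27) = -34099/31529 + 6937/9 = 218409782/283761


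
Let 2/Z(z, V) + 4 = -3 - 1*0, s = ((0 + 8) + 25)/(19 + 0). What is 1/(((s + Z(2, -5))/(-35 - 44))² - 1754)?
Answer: -110397049/193636386697 ≈ -0.00057013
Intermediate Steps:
s = 33/19 (s = (8 + 25)/19 = 33*(1/19) = 33/19 ≈ 1.7368)
Z(z, V) = -2/7 (Z(z, V) = 2/(-4 + (-3 - 1*0)) = 2/(-4 + (-3 + 0)) = 2/(-4 - 3) = 2/(-7) = 2*(-⅐) = -2/7)
1/(((s + Z(2, -5))/(-35 - 44))² - 1754) = 1/(((33/19 - 2/7)/(-35 - 44))² - 1754) = 1/(((193/133)/(-79))² - 1754) = 1/(((193/133)*(-1/79))² - 1754) = 1/((-193/10507)² - 1754) = 1/(37249/110397049 - 1754) = 1/(-193636386697/110397049) = -110397049/193636386697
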